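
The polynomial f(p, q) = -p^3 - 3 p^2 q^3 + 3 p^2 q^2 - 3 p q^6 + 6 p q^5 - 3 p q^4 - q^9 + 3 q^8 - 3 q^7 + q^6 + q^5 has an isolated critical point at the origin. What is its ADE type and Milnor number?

The Hessian of f at 0 is [[0, 0], [0, 0]] with rank 0, so corank 2. A Groebner basis of the Jacobian ideal J(f) in C{p,q} is {p^2/2 + p*q^3 - p*q^2, q^4, p^3, p^2*q + p^2 - 2*p*q^2}; counting standard monomials gives mu = 8. Corank 2; j^3 = -p^3 is a perfect cube, so E-series; the 5-jet and mu = 8 give E_8.

Type E_8, Milnor number mu = 8.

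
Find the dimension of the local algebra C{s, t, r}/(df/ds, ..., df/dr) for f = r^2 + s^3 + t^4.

6

The Hessian of f at 0 is [[0, 0, 0], [0, 0, 0], [0, 0, 2]] with rank 1, so corank 2. A Groebner basis of the Jacobian ideal J(f) in C{s,t,r} is {t^3, s^2, r}; counting standard monomials gives mu = 6. Corank 2; j^3 = s^3 is a perfect cube, so E-series; the 4-jet and mu = 6 give E_6.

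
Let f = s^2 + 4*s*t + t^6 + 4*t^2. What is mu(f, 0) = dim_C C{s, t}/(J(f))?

5

The Hessian of f at 0 has rank 1. Corank 1: A-series; mu = 5 gives A_5.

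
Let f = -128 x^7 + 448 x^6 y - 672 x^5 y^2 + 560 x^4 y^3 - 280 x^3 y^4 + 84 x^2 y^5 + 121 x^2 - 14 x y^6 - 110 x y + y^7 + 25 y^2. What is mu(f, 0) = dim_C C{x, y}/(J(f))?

The Hessian of f at 0 is [[242, -110], [-110, 50]] with rank 1, so corank 1. A Groebner basis of the Jacobian ideal J(f) in C{x,y} is {y^6, x - 5*y/11}; counting standard monomials gives mu = 6. Corank 1: A-series; mu = 6 gives A_6.

6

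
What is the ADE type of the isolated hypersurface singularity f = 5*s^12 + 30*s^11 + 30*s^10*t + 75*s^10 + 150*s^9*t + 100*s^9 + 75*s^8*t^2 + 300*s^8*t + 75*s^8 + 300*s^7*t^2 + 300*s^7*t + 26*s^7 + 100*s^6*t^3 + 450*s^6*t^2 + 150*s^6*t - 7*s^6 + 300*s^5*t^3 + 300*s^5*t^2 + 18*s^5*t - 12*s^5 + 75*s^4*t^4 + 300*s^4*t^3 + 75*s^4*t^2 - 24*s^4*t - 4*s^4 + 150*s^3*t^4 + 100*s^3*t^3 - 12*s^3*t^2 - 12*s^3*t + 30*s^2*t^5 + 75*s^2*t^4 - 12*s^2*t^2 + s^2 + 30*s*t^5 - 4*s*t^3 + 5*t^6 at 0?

A5

The Hessian of f at 0 is [[2, 0], [0, 0]] with rank 1, so corank 1. A Groebner basis of the Jacobian ideal J(f) in C{s,t} is {s*t^2, -s/2 + t^3, s^2}; counting standard monomials gives mu = 5. Corank 1: A-series; mu = 5 gives A_5.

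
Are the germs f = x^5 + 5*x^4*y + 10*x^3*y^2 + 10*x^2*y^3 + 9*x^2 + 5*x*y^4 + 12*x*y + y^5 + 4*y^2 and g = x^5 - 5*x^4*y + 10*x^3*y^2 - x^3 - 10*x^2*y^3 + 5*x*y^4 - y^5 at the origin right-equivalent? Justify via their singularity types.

No.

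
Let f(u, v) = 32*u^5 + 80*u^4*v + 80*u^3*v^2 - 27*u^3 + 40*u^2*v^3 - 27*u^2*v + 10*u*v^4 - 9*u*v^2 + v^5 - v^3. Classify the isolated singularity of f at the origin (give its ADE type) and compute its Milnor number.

The Hessian of f at 0 has rank 0. Corank 2; j^3 = -(3*u + v)^3 is a perfect cube, so E-series; the 5-jet and mu = 8 give E_8.

Type E_{8}, Milnor number mu = 8.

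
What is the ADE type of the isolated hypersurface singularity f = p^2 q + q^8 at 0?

D9

The Hessian of f at 0 has rank 0. Corank 2; j^3 = p^2*q has shape L^2 M (L != M), so D-series; mu = 9 gives D_9.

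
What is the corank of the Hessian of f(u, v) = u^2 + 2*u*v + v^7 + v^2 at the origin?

1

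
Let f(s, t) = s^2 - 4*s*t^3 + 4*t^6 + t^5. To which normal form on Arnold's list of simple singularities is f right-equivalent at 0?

The Hessian of f at 0 is [[2, 0], [0, 0]] with rank 1, so corank 1. A Groebner basis of the Jacobian ideal J(f) in C{s,t} is {-s/2 + t^3, s^2, s*t}; counting standard monomials gives mu = 4. Corank 1: A-series; mu = 4 gives A_4.

A4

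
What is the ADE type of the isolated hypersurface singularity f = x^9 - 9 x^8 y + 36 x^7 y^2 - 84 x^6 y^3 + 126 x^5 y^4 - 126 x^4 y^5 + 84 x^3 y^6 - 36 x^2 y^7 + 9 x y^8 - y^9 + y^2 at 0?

A_8

The Hessian of f at 0 is [[0, 0], [0, 2]] with rank 1, so corank 1. A Groebner basis of the Jacobian ideal J(f) in C{x,y} is {x^8, y}; counting standard monomials gives mu = 8. Corank 1: A-series; mu = 8 gives A_8.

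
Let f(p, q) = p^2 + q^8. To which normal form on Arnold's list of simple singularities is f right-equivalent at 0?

A_{7}

The Hessian of f at 0 is [[2, 0], [0, 0]] with rank 1, so corank 1. A Groebner basis of the Jacobian ideal J(f) in C{p,q} is {q^7, p}; counting standard monomials gives mu = 7. Corank 1: A-series; mu = 7 gives A_7.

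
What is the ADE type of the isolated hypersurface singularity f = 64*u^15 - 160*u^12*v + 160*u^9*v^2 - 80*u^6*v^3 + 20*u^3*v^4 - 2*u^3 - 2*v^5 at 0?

The Hessian of f at 0 is [[0, 0], [0, 0]] with rank 0, so corank 2. A Groebner basis of the Jacobian ideal J(f) in C{u,v} is {v^4, u^2}; counting standard monomials gives mu = 8. Corank 2; j^3 = -2*u^3 is a perfect cube, so E-series; the 5-jet and mu = 8 give E_8.

E_{8}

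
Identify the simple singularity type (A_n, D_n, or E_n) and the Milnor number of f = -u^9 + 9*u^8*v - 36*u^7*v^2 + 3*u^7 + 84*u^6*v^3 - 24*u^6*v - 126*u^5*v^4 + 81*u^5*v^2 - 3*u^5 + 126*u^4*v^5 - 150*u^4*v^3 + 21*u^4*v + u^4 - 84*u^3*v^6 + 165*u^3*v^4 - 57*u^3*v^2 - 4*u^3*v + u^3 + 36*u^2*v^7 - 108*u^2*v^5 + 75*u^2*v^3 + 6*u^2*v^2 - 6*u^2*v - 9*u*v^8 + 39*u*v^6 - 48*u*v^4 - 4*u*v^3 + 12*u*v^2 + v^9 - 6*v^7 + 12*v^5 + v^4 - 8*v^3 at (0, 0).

Type E_6, Milnor number mu = 6.

The Hessian of f at 0 has rank 0. Corank 2; j^3 = (u - 2*v)^3 is a perfect cube, so E-series; the 4-jet and mu = 6 give E_6.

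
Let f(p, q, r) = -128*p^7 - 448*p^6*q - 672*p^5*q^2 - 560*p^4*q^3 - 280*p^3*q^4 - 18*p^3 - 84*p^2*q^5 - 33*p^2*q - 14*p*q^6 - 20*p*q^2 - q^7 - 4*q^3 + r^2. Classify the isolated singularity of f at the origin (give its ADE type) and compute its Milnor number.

Type D_8, Milnor number mu = 8.

The Hessian of f at 0 has rank 1. Corank 2; j^3 = -(2*p + q)*(3*p + 2*q)^2 has shape L^2 M (L != M), so D-series; mu = 8 gives D_8.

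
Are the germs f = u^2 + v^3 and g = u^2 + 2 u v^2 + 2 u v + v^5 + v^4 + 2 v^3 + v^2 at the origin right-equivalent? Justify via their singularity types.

The Hessian of f at 0 has rank 1. Corank 1: A-series; mu = 2 gives A_2. The Hessian of g at 0 has rank 1. Corank 1: A-series; mu = 4 gives A_4. f is A_2 but g is A_4, hence not right-equivalent.

No.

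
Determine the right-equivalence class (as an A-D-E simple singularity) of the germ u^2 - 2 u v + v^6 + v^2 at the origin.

A_{5}

The Hessian of f at 0 is [[2, -2], [-2, 2]] with rank 1, so corank 1. A Groebner basis of the Jacobian ideal J(f) in C{u,v} is {v^5, u - v}; counting standard monomials gives mu = 5. Corank 1: A-series; mu = 5 gives A_5.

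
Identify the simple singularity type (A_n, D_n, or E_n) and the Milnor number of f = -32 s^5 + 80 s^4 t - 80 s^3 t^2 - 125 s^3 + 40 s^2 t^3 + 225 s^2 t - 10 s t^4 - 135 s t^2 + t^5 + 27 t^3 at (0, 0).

The Hessian of f at 0 has rank 0. Corank 2; j^3 = -(5*s - 3*t)^3 is a perfect cube, so E-series; the 5-jet and mu = 8 give E_8.

Type E_{8}, Milnor number mu = 8.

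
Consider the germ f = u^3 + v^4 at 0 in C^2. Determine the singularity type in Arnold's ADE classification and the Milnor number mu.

Type E_6, Milnor number mu = 6.

The Hessian of f at 0 is [[0, 0], [0, 0]] with rank 0, so corank 2. A Groebner basis of the Jacobian ideal J(f) in C{u,v} is {v^3, u^2}; counting standard monomials gives mu = 6. Corank 2; j^3 = u^3 is a perfect cube, so E-series; the 4-jet and mu = 6 give E_6.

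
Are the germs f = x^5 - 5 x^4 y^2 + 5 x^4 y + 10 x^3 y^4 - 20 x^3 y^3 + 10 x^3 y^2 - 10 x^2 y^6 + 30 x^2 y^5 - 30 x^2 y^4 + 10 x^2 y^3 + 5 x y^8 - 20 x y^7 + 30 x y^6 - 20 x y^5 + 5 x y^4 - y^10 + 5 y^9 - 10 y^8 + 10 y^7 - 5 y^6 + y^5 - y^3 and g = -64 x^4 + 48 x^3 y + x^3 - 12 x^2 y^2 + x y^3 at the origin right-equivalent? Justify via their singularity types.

No.

The Hessian of f at 0 has rank 0. Corank 2; j^3 = -y^3 is a perfect cube, so E-series; the 5-jet and mu = 8 give E_8. The Hessian of g at 0 has rank 0. Corank 2; j^3 = x^3 is a perfect cube, so E-series; the 4-jet and mu = 7 give E_7. f is E_8 but g is E_7, hence not right-equivalent.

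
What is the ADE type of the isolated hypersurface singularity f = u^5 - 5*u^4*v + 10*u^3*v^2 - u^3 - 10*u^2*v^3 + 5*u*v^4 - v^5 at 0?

The Hessian of f at 0 is [[0, 0], [0, 0]] with rank 0, so corank 2. A Groebner basis of the Jacobian ideal J(f) in C{u,v} is {v^5, u*v^3 - v^4/4, u^2}; counting standard monomials gives mu = 8. Corank 2; j^3 = -u^3 is a perfect cube, so E-series; the 5-jet and mu = 8 give E_8.

E_8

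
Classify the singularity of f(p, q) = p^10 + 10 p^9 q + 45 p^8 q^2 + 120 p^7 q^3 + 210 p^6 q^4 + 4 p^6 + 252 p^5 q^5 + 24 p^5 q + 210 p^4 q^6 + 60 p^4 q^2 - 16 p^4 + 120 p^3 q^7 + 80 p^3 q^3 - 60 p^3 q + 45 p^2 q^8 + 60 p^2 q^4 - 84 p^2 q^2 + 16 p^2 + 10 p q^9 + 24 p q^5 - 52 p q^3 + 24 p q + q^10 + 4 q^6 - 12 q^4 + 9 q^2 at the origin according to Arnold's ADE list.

A_{9}

The Hessian of f at 0 has rank 1. Corank 1: A-series; mu = 9 gives A_9.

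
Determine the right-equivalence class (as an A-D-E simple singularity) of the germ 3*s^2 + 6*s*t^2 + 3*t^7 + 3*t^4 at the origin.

The Hessian of f at 0 has rank 1. Corank 1: A-series; mu = 6 gives A_6.

A_6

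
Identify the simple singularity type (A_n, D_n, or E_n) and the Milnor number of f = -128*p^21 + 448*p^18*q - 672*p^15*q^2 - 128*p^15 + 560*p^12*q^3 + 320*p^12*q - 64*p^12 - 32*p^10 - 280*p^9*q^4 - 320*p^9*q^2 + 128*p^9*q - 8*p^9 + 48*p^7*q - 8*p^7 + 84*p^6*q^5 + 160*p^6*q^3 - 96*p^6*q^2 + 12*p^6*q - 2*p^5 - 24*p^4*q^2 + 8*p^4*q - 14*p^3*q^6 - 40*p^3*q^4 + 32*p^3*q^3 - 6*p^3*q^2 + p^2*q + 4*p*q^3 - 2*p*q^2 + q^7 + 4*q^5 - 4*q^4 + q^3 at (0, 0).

The Hessian of f at 0 has rank 0. Corank 2; j^3 = q*(p - q)^2 has shape L^2 M (L != M), so D-series; mu = 8 gives D_8.

Type D_8, Milnor number mu = 8.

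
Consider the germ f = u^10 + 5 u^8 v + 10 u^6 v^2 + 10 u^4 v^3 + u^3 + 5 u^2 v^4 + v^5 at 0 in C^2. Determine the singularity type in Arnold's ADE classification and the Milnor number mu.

Type E_{8}, Milnor number mu = 8.

The Hessian of f at 0 is [[0, 0], [0, 0]] with rank 0, so corank 2. A Groebner basis of the Jacobian ideal J(f) in C{u,v} is {v^4, u^2}; counting standard monomials gives mu = 8. Corank 2; j^3 = u^3 is a perfect cube, so E-series; the 5-jet and mu = 8 give E_8.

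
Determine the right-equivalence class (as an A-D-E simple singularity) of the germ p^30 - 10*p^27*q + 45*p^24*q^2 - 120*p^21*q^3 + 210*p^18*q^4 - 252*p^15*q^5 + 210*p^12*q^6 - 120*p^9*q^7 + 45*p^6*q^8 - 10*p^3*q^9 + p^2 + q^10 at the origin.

A_9

The Hessian of f at 0 is [[2, 0], [0, 0]] with rank 1, so corank 1. A Groebner basis of the Jacobian ideal J(f) in C{p,q} is {q^9, p}; counting standard monomials gives mu = 9. Corank 1: A-series; mu = 9 gives A_9.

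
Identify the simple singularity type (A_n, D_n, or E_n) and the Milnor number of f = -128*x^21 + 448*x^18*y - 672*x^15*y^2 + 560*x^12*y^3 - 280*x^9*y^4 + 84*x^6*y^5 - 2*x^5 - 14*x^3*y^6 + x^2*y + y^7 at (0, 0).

The Hessian of f at 0 has rank 0. Corank 2; j^3 = x^2*y has shape L^2 M (L != M), so D-series; mu = 8 gives D_8.

Type D_{8}, Milnor number mu = 8.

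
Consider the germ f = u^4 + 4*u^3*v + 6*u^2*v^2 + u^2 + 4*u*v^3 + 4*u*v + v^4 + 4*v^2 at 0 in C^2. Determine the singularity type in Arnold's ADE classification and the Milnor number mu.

Type A_{3}, Milnor number mu = 3.

The Hessian of f at 0 has rank 1. Corank 1: A-series; mu = 3 gives A_3.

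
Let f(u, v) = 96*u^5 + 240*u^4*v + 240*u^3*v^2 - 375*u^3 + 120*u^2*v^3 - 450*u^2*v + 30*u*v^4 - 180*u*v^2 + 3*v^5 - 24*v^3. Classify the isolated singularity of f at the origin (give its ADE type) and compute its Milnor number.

The Hessian of f at 0 has rank 0. Corank 2; j^3 = -3*(5*u + 2*v)^3 is a perfect cube, so E-series; the 5-jet and mu = 8 give E_8.

Type E_{8}, Milnor number mu = 8.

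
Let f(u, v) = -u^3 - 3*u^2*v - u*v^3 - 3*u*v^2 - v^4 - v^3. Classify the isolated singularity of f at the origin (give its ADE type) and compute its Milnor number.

The Hessian of f at 0 has rank 0. Corank 2; j^3 = -(u + v)^3 is a perfect cube, so E-series; the 4-jet and mu = 7 give E_7.

Type E_7, Milnor number mu = 7.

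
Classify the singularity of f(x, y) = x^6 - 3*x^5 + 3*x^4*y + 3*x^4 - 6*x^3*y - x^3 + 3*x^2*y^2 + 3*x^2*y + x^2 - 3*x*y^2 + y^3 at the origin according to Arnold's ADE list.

The Hessian of f at 0 is [[2, 0], [0, 0]] with rank 1, so corank 1. A Groebner basis of the Jacobian ideal J(f) in C{x,y} is {y^2, x}; counting standard monomials gives mu = 2. Corank 1: A-series; mu = 2 gives A_2.

A_{2}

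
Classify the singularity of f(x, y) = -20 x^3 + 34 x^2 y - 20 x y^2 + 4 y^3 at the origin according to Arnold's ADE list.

D4

The Hessian of f at 0 is [[0, 0], [0, 0]] with rank 0, so corank 2. A Groebner basis of the Jacobian ideal J(f) in C{x,y} is {y^3, x^2 - 2*y^2/11, x*y - 5*y^2/11}; counting standard monomials gives mu = 4. Corank 2; j^3 = -2*(2*x - y)*(5*x^2 - 6*x*y + 2*y^2) splits into three distinct lines over C (the quadratic factor has nonzero discriminant), so D_4.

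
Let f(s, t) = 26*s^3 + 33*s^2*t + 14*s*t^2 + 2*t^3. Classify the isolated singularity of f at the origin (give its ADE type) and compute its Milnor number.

Type D_{4}, Milnor number mu = 4.

The Hessian of f at 0 is [[0, 0], [0, 0]] with rank 0, so corank 2. A Groebner basis of the Jacobian ideal J(f) in C{s,t} is {t^3, s^2 - 2*t^2/3, s*t + t^2}; counting standard monomials gives mu = 4. Corank 2; j^3 = (2*s + t)*(13*s^2 + 10*s*t + 2*t^2) splits into three distinct lines over C (the quadratic factor has nonzero discriminant), so D_4.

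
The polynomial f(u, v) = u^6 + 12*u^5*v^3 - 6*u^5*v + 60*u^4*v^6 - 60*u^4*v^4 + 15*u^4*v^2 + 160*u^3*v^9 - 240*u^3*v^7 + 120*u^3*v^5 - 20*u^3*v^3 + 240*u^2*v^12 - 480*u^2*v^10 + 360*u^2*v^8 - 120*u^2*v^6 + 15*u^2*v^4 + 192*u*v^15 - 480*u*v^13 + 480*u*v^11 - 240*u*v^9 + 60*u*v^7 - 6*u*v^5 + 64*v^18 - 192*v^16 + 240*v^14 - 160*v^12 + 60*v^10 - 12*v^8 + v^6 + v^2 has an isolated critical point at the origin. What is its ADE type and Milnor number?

Type A_5, Milnor number mu = 5.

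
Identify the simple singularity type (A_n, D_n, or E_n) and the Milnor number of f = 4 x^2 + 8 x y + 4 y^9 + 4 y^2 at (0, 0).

Type A_{8}, Milnor number mu = 8.

The Hessian of f at 0 is [[8, 8], [8, 8]] with rank 1, so corank 1. A Groebner basis of the Jacobian ideal J(f) in C{x,y} is {y^8, x + y}; counting standard monomials gives mu = 8. Corank 1: A-series; mu = 8 gives A_8.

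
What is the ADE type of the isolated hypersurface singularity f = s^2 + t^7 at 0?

The Hessian of f at 0 is [[2, 0], [0, 0]] with rank 1, so corank 1. A Groebner basis of the Jacobian ideal J(f) in C{s,t} is {t^6, s}; counting standard monomials gives mu = 6. Corank 1: A-series; mu = 6 gives A_6.

A6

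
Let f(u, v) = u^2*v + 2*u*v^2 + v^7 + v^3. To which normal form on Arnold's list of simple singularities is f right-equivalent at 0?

D_{8}

The Hessian of f at 0 is [[0, 0], [0, 0]] with rank 0, so corank 2. A Groebner basis of the Jacobian ideal J(f) in C{u,v} is {u^2/7 + v^6 - v^2/7, u^3 + v^3, u*v + v^2}; counting standard monomials gives mu = 8. Corank 2; j^3 = v*(u + v)^2 has shape L^2 M (L != M), so D-series; mu = 8 gives D_8.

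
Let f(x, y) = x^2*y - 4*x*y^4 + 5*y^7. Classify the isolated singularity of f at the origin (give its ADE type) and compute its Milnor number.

The Hessian of f at 0 has rank 0. Corank 2; j^3 = x^2*y has shape L^2 M (L != M), so D-series; mu = 8 gives D_8.

Type D_8, Milnor number mu = 8.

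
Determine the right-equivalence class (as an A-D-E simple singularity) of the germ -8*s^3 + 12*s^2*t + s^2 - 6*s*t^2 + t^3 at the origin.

A2

The Hessian of f at 0 has rank 1. Corank 1: A-series; mu = 2 gives A_2.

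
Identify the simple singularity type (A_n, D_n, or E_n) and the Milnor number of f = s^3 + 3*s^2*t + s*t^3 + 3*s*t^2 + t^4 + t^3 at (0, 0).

The Hessian of f at 0 is [[0, 0], [0, 0]] with rank 0, so corank 2. A Groebner basis of the Jacobian ideal J(f) in C{s,t} is {s^3 + 3*s^2*t + 6*s^2 + 12*s*t + 6*t^2, -3*s^2 + s*t^2 - 6*s*t - 3*t^2, 3*s^2 + 6*s*t + t^3 + 3*t^2}; counting standard monomials gives mu = 7. Corank 2; j^3 = (s + t)^3 is a perfect cube, so E-series; the 4-jet and mu = 7 give E_7.

Type E_{7}, Milnor number mu = 7.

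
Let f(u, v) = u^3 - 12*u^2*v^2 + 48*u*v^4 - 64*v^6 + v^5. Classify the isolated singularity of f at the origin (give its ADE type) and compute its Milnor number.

Type E_{8}, Milnor number mu = 8.

The Hessian of f at 0 is [[0, 0], [0, 0]] with rank 0, so corank 2. A Groebner basis of the Jacobian ideal J(f) in C{u,v} is {v^4, u^3, -u^2/8 + u*v^2}; counting standard monomials gives mu = 8. Corank 2; j^3 = u^3 is a perfect cube, so E-series; the 5-jet and mu = 8 give E_8.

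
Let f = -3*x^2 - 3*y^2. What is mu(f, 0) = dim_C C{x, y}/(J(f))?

1

The Hessian of f at 0 is [[-6, 0], [0, -6]] with rank 2, so corank 0. A Groebner basis of the Jacobian ideal J(f) in C{x,y} is {x, y}; counting standard monomials gives mu = 1. Corank 0: nondegenerate Morse point, so A_1.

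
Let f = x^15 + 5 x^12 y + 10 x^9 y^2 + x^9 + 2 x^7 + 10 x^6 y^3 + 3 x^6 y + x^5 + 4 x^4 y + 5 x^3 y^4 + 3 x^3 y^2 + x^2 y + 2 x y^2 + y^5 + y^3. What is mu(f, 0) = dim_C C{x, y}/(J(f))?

6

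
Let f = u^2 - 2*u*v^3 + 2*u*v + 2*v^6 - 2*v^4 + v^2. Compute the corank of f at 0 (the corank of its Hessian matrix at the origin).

Hessian at 0 has rank 1.

1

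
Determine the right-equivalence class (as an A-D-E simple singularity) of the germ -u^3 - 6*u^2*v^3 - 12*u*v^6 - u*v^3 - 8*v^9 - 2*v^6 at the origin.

The Hessian of f at 0 has rank 0. Corank 2; j^3 = -u^3 is a perfect cube, so E-series; the 4-jet and mu = 7 give E_7.

E_{7}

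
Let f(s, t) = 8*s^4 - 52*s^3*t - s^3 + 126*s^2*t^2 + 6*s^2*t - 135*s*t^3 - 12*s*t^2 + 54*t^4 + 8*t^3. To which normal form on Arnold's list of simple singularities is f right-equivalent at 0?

The Hessian of f at 0 has rank 0. Corank 2; j^3 = -(s - 2*t)^3 is a perfect cube, so E-series; the 4-jet and mu = 7 give E_7.

E7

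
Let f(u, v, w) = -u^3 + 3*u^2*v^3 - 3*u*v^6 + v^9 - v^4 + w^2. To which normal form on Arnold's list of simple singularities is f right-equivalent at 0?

E_6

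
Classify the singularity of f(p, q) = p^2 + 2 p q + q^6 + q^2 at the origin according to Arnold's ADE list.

A_{5}

The Hessian of f at 0 has rank 1. Corank 1: A-series; mu = 5 gives A_5.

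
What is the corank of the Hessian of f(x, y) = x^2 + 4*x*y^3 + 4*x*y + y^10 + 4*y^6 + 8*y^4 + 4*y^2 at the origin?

The Hessian at 0 is [[2, 4], [4, 8]] of rank 1; hence corank 1.

1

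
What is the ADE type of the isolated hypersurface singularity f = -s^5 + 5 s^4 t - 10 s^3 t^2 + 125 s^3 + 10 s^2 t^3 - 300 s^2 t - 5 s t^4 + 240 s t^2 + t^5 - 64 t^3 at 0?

The Hessian of f at 0 has rank 0. Corank 2; j^3 = (5*s - 4*t)^3 is a perfect cube, so E-series; the 5-jet and mu = 8 give E_8.

E_{8}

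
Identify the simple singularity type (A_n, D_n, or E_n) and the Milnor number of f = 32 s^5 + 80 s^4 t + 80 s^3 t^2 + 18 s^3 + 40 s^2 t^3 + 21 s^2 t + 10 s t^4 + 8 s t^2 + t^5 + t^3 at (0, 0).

Type D_{6}, Milnor number mu = 6.

The Hessian of f at 0 is [[0, 0], [0, 0]] with rank 0, so corank 2. A Groebner basis of the Jacobian ideal J(f) in C{s,t} is {-243*s*t/10 + t^4 - 81*t^2/10, s*t^2 + t^3/3, s^2 + 5*s*t/6 + t^2/6}; counting standard monomials gives mu = 6. Corank 2; j^3 = (2*s + t)*(3*s + t)^2 has shape L^2 M (L != M), so D-series; mu = 6 gives D_6.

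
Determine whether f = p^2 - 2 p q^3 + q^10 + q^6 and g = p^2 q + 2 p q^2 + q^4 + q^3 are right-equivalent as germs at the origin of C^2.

No.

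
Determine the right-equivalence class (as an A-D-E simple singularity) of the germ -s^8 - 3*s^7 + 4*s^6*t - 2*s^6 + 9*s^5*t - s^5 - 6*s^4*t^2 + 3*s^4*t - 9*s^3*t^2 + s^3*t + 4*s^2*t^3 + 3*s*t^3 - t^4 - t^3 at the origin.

E_{7}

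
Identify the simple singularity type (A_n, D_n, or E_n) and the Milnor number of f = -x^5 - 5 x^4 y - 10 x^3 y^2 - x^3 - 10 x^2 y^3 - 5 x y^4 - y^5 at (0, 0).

The Hessian of f at 0 has rank 0. Corank 2; j^3 = -x^3 is a perfect cube, so E-series; the 5-jet and mu = 8 give E_8.

Type E8, Milnor number mu = 8.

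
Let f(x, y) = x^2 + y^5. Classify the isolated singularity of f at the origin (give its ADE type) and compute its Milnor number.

The Hessian of f at 0 has rank 1. Corank 1: A-series; mu = 4 gives A_4.

Type A_4, Milnor number mu = 4.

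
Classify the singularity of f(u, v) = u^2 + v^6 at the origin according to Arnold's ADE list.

The Hessian of f at 0 is [[2, 0], [0, 0]] with rank 1, so corank 1. A Groebner basis of the Jacobian ideal J(f) in C{u,v} is {v^5, u}; counting standard monomials gives mu = 5. Corank 1: A-series; mu = 5 gives A_5.

A_5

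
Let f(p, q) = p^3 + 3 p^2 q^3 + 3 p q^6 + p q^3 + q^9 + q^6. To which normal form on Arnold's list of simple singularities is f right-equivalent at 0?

The Hessian of f at 0 is [[0, 0], [0, 0]] with rank 0, so corank 2. A Groebner basis of the Jacobian ideal J(f) in C{p,q} is {p^3, p*q^2, 3*p^2 + q^3}; counting standard monomials gives mu = 7. Corank 2; j^3 = p^3 is a perfect cube, so E-series; the 4-jet and mu = 7 give E_7.

E_{7}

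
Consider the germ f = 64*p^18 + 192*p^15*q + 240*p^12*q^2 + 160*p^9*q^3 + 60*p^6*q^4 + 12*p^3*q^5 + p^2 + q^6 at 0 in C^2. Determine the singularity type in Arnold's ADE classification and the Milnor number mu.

The Hessian of f at 0 has rank 1. Corank 1: A-series; mu = 5 gives A_5.

Type A_5, Milnor number mu = 5.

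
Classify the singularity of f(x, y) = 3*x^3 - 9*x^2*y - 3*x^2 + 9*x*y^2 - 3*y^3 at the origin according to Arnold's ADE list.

A_2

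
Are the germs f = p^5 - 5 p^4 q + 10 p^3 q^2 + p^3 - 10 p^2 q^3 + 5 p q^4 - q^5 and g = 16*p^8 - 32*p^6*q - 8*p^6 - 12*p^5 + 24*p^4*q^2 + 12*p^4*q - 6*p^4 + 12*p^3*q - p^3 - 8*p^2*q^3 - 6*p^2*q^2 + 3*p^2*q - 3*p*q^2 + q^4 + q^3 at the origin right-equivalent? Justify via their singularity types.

No.

The Hessian of f at 0 is [[0, 0], [0, 0]] with rank 0, so corank 2. A Groebner basis of the Jacobian ideal J(f) in C{p,q} is {q^5, p*q^3 - q^4/4, p^2}; counting standard monomials gives mu = 8. Corank 2; j^3 = p^3 is a perfect cube, so E-series; the 5-jet and mu = 8 give E_8. The Hessian of g at 0 is [[0, 0], [0, 0]] with rank 0, so corank 2. A Groebner basis of the Jacobian ideal J(g) in C{p,q} is {p^3 + 3*p^2/4 - 3*p*q/2 + 3*q^2/4, p^2*q + p^2/2 - p*q + q^2/2, p^2/4 + p*q^2 - p*q/2 + q^2/4, q^3}; counting standard monomials gives mu = 6. Corank 2; j^3 = -(p - q)^3 is a perfect cube, so E-series; the 4-jet and mu = 6 give E_6. f is E_8 but g is E_6, hence not right-equivalent.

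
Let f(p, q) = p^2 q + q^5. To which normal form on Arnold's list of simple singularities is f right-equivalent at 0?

The Hessian of f at 0 has rank 0. Corank 2; j^3 = p^2*q has shape L^2 M (L != M), so D-series; mu = 6 gives D_6.

D_6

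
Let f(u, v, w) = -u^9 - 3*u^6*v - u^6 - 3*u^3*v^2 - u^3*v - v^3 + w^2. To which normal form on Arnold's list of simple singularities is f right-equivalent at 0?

E7

The Hessian of f at 0 has rank 1. Corank 2; j^3 = -v^3 is a perfect cube, so E-series; the 4-jet and mu = 7 give E_7.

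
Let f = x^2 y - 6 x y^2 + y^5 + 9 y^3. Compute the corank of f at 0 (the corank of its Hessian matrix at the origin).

The Hessian at 0 is [[0, 0], [0, 0]] of rank 0; hence corank 2.

2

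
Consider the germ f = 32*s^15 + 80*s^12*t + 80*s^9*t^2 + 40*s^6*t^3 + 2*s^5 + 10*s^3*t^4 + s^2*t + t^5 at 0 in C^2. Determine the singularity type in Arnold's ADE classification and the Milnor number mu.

Type D6, Milnor number mu = 6.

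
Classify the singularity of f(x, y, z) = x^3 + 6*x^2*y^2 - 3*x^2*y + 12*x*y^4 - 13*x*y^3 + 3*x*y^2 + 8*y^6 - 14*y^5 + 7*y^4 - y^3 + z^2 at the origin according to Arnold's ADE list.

E_{7}

The Hessian of f at 0 has rank 1. Corank 2; j^3 = (x - y)^3 is a perfect cube, so E-series; the 4-jet and mu = 7 give E_7.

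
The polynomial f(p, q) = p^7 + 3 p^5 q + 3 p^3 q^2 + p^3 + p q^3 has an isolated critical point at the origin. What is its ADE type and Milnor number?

The Hessian of f at 0 is [[0, 0], [0, 0]] with rank 0, so corank 2. A Groebner basis of the Jacobian ideal J(f) in C{p,q} is {p^3, p*q^2, 3*p^2 + q^3}; counting standard monomials gives mu = 7. Corank 2; j^3 = p^3 is a perfect cube, so E-series; the 4-jet and mu = 7 give E_7.

Type E7, Milnor number mu = 7.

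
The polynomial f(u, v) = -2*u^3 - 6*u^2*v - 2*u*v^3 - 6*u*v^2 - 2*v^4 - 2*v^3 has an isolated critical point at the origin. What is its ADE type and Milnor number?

The Hessian of f at 0 has rank 0. Corank 2; j^3 = -2*(u + v)^3 is a perfect cube, so E-series; the 4-jet and mu = 7 give E_7.

Type E_{7}, Milnor number mu = 7.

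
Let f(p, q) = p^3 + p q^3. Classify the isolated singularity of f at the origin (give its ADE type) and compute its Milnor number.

Type E_7, Milnor number mu = 7.

The Hessian of f at 0 has rank 0. Corank 2; j^3 = p^3 is a perfect cube, so E-series; the 4-jet and mu = 7 give E_7.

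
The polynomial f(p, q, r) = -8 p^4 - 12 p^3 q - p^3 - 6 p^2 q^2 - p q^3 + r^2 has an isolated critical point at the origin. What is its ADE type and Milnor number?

Type E_7, Milnor number mu = 7.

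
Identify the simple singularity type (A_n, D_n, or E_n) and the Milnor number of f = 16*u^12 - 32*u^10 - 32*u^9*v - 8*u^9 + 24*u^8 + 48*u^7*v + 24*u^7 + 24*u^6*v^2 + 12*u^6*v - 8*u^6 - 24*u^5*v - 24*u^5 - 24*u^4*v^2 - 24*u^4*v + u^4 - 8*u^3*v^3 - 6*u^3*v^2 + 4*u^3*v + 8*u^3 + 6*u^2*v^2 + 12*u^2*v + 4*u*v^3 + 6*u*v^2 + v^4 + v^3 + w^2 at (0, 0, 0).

The Hessian of f at 0 has rank 1. Corank 2; j^3 = (2*u + v)^3 is a perfect cube, so E-series; the 4-jet and mu = 6 give E_6.

Type E_6, Milnor number mu = 6.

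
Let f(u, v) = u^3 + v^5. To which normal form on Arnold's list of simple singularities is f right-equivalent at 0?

The Hessian of f at 0 is [[0, 0], [0, 0]] with rank 0, so corank 2. A Groebner basis of the Jacobian ideal J(f) in C{u,v} is {v^4, u^2}; counting standard monomials gives mu = 8. Corank 2; j^3 = u^3 is a perfect cube, so E-series; the 5-jet and mu = 8 give E_8.

E_8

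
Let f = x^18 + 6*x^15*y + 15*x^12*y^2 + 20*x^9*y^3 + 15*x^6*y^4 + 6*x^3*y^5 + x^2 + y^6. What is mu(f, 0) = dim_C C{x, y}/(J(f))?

5

The Hessian of f at 0 has rank 1. Corank 1: A-series; mu = 5 gives A_5.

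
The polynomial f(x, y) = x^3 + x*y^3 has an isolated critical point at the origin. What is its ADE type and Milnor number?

Type E7, Milnor number mu = 7.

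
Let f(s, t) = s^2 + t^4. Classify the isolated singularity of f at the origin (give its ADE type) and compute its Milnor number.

Type A_{3}, Milnor number mu = 3.

The Hessian of f at 0 has rank 1. Corank 1: A-series; mu = 3 gives A_3.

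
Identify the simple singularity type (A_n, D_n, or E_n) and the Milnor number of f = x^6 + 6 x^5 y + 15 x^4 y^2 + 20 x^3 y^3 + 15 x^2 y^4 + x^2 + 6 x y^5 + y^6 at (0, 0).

The Hessian of f at 0 is [[2, 0], [0, 0]] with rank 1, so corank 1. A Groebner basis of the Jacobian ideal J(f) in C{x,y} is {y^5, x}; counting standard monomials gives mu = 5. Corank 1: A-series; mu = 5 gives A_5.

Type A_5, Milnor number mu = 5.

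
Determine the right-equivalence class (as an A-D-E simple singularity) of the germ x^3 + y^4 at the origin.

The Hessian of f at 0 is [[0, 0], [0, 0]] with rank 0, so corank 2. A Groebner basis of the Jacobian ideal J(f) in C{x,y} is {y^3, x^2}; counting standard monomials gives mu = 6. Corank 2; j^3 = x^3 is a perfect cube, so E-series; the 4-jet and mu = 6 give E_6.

E6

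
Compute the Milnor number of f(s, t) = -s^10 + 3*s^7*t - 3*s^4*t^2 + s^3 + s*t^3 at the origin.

The Hessian of f at 0 has rank 0. Corank 2; j^3 = s^3 is a perfect cube, so E-series; the 4-jet and mu = 7 give E_7.

7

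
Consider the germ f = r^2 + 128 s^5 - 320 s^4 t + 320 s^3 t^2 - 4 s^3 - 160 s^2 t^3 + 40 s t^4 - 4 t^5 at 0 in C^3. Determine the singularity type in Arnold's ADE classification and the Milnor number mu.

Type E_8, Milnor number mu = 8.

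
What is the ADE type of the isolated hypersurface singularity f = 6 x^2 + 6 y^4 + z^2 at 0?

A_{3}

The Hessian of f at 0 has rank 2. Corank 1: A-series; mu = 3 gives A_3.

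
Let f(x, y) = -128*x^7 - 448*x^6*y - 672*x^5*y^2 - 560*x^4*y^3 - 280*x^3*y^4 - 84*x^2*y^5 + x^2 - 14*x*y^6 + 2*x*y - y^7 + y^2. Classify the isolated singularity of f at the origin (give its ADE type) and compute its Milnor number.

The Hessian of f at 0 is [[2, 2], [2, 2]] with rank 1, so corank 1. A Groebner basis of the Jacobian ideal J(f) in C{x,y} is {y^6, x + y}; counting standard monomials gives mu = 6. Corank 1: A-series; mu = 6 gives A_6.

Type A6, Milnor number mu = 6.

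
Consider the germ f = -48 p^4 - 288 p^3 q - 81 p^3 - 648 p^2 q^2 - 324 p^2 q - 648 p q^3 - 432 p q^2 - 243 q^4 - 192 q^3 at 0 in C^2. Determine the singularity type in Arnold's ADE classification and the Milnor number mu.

The Hessian of f at 0 has rank 0. Corank 2; j^3 = -3*(3*p + 4*q)^3 is a perfect cube, so E-series; the 4-jet and mu = 6 give E_6.

Type E6, Milnor number mu = 6.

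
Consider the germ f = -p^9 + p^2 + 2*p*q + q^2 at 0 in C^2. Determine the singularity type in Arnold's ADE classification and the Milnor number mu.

The Hessian of f at 0 has rank 1. Corank 1: A-series; mu = 8 gives A_8.

Type A_{8}, Milnor number mu = 8.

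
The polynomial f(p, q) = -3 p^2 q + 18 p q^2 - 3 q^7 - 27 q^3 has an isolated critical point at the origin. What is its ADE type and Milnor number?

Type D8, Milnor number mu = 8.

The Hessian of f at 0 is [[0, 0], [0, 0]] with rank 0, so corank 2. A Groebner basis of the Jacobian ideal J(f) in C{p,q} is {p^2/7 + q^6 - 9*q^2/7, p^3 - 27*q^3, p*q - 3*q^2}; counting standard monomials gives mu = 8. Corank 2; j^3 = -3*q*(p - 3*q)^2 has shape L^2 M (L != M), so D-series; mu = 8 gives D_8.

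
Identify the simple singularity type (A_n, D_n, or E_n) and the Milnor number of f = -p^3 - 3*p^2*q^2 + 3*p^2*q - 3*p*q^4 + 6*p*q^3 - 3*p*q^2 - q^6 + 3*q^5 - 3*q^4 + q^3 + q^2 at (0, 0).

Type A_{2}, Milnor number mu = 2.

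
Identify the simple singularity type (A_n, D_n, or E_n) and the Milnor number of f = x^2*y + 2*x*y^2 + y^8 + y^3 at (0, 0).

The Hessian of f at 0 is [[0, 0], [0, 0]] with rank 0, so corank 2. A Groebner basis of the Jacobian ideal J(f) in C{x,y} is {x^2/8 + y^7 - y^2/8, x^3 + y^3, x*y + y^2}; counting standard monomials gives mu = 9. Corank 2; j^3 = y*(x + y)^2 has shape L^2 M (L != M), so D-series; mu = 9 gives D_9.

Type D9, Milnor number mu = 9.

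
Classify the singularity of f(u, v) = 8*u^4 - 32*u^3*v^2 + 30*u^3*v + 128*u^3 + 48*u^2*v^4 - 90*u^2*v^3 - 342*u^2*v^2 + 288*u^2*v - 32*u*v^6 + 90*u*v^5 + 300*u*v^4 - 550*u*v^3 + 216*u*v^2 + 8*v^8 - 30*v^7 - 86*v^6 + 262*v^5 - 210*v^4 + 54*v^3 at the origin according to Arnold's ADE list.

E_7

The Hessian of f at 0 has rank 0. Corank 2; j^3 = 2*(4*u + 3*v)^3 is a perfect cube, so E-series; the 4-jet and mu = 7 give E_7.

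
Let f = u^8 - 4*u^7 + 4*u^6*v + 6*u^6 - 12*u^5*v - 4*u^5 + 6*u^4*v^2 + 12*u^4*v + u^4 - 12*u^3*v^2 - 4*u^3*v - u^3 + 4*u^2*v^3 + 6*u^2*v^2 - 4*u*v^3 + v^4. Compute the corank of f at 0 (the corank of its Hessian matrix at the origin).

2

The Hessian at 0 is [[0, 0], [0, 0]] of rank 0; hence corank 2.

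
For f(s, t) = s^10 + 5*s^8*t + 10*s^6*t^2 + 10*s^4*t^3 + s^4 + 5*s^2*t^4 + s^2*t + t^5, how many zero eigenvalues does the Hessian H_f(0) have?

2

Hessian at 0 has rank 0.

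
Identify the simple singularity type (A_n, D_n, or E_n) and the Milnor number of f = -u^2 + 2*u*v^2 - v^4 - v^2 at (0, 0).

The Hessian of f at 0 has rank 2. Corank 0: nondegenerate Morse point, so A_1.

Type A1, Milnor number mu = 1.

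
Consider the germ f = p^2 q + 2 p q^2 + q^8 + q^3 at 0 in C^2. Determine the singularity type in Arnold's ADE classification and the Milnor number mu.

Type D_9, Milnor number mu = 9.

The Hessian of f at 0 has rank 0. Corank 2; j^3 = q*(p + q)^2 has shape L^2 M (L != M), so D-series; mu = 9 gives D_9.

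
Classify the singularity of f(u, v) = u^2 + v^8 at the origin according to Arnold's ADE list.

The Hessian of f at 0 is [[2, 0], [0, 0]] with rank 1, so corank 1. A Groebner basis of the Jacobian ideal J(f) in C{u,v} is {v^7, u}; counting standard monomials gives mu = 7. Corank 1: A-series; mu = 7 gives A_7.

A7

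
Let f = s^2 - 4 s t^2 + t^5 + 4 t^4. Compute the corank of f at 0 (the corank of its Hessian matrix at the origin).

Hessian at 0 has rank 1.

1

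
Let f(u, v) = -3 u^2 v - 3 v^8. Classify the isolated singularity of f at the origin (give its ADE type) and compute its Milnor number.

Type D_{9}, Milnor number mu = 9.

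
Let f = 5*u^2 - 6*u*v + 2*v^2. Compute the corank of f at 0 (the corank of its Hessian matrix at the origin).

0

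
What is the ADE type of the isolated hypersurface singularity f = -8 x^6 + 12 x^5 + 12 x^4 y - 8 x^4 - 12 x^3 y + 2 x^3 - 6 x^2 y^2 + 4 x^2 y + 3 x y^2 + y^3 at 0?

D_{4}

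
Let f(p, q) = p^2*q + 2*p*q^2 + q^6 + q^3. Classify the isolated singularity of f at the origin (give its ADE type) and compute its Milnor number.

Type D_{7}, Milnor number mu = 7.

The Hessian of f at 0 is [[0, 0], [0, 0]] with rank 0, so corank 2. A Groebner basis of the Jacobian ideal J(f) in C{p,q} is {p^2/6 + q^5 - q^2/6, p^3 + q^3, p*q + q^2}; counting standard monomials gives mu = 7. Corank 2; j^3 = q*(p + q)^2 has shape L^2 M (L != M), so D-series; mu = 7 gives D_7.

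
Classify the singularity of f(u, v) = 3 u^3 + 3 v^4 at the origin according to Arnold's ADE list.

The Hessian of f at 0 is [[0, 0], [0, 0]] with rank 0, so corank 2. A Groebner basis of the Jacobian ideal J(f) in C{u,v} is {v^3, u^2}; counting standard monomials gives mu = 6. Corank 2; j^3 = 3*u^3 is a perfect cube, so E-series; the 4-jet and mu = 6 give E_6.

E6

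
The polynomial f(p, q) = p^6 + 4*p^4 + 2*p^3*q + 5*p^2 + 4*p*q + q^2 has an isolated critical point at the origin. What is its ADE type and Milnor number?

The Hessian of f at 0 has rank 2. Corank 0: nondegenerate Morse point, so A_1.

Type A_1, Milnor number mu = 1.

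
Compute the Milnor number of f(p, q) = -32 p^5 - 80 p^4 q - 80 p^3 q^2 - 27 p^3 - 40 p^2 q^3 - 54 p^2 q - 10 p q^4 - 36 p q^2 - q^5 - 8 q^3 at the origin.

The Hessian of f at 0 has rank 0. Corank 2; j^3 = -(3*p + 2*q)^3 is a perfect cube, so E-series; the 5-jet and mu = 8 give E_8.

8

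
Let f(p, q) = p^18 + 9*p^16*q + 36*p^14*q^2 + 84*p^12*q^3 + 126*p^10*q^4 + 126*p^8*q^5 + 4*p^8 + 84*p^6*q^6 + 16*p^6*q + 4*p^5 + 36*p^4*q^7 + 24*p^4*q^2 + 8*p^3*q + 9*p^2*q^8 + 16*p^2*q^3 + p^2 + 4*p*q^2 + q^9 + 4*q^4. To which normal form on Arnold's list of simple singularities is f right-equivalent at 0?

The Hessian of f at 0 has rank 1. Corank 1: A-series; mu = 8 gives A_8.

A8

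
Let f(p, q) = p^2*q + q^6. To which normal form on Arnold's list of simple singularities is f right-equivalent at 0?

The Hessian of f at 0 has rank 0. Corank 2; j^3 = p^2*q has shape L^2 M (L != M), so D-series; mu = 7 gives D_7.

D_{7}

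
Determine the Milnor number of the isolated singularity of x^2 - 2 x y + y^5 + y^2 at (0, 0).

The Hessian of f at 0 has rank 1. Corank 1: A-series; mu = 4 gives A_4.

4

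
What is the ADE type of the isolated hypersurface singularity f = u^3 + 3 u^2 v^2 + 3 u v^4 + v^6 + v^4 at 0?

E_{6}

The Hessian of f at 0 has rank 0. Corank 2; j^3 = u^3 is a perfect cube, so E-series; the 4-jet and mu = 6 give E_6.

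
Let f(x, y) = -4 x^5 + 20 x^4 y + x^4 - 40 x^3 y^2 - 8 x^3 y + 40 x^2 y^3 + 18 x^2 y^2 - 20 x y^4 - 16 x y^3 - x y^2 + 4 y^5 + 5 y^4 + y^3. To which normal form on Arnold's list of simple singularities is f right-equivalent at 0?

The Hessian of f at 0 is [[0, 0], [0, 0]] with rank 0, so corank 2. A Groebner basis of the Jacobian ideal J(f) in C{x,y} is {x^3 - y^2/4, y^3, x*y - y^2/2}; counting standard monomials gives mu = 5. Corank 2; j^3 = -y^2*(x - y) has shape L^2 M (L != M), so D-series; mu = 5 gives D_5.

D_5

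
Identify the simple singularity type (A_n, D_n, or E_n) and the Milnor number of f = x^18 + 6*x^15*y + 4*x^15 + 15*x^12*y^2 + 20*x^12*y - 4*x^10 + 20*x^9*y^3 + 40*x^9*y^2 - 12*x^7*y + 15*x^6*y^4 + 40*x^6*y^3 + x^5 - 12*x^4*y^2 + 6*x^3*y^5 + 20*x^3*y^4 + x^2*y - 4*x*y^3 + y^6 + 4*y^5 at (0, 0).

Type D7, Milnor number mu = 7.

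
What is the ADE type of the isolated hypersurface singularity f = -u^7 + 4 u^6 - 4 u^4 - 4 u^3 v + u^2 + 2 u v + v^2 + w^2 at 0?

A_{6}

The Hessian of f at 0 is [[2, 2, 0], [2, 2, 0], [0, 0, 2]] with rank 2, so corank 1. A Groebner basis of the Jacobian ideal J(f) in C{u,v,w} is {u*v/2 + v^4 + v^2/2, u*v^2 - u/6 + 2*v^3/3 - v/6, u^2 + 2*u*v + v^2, w}; counting standard monomials gives mu = 6. Corank 1: A-series; mu = 6 gives A_6.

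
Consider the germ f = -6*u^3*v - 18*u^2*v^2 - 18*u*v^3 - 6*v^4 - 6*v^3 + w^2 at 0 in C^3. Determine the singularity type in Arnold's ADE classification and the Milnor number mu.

Type E_{7}, Milnor number mu = 7.

The Hessian of f at 0 has rank 1. Corank 2; j^3 = -6*v^3 is a perfect cube, so E-series; the 4-jet and mu = 7 give E_7.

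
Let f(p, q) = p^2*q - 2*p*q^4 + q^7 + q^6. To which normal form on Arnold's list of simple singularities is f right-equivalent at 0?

D_{7}

The Hessian of f at 0 has rank 0. Corank 2; j^3 = p^2*q has shape L^2 M (L != M), so D-series; mu = 7 gives D_7.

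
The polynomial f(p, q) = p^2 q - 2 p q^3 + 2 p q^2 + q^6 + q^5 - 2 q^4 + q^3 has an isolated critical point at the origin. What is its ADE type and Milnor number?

The Hessian of f at 0 has rank 0. Corank 2; j^3 = q*(p + q)^2 has shape L^2 M (L != M), so D-series; mu = 7 gives D_7.

Type D_7, Milnor number mu = 7.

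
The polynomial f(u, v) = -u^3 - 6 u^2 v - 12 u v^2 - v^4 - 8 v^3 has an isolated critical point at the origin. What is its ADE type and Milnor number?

Type E_6, Milnor number mu = 6.

The Hessian of f at 0 has rank 0. Corank 2; j^3 = -(u + 2*v)^3 is a perfect cube, so E-series; the 4-jet and mu = 6 give E_6.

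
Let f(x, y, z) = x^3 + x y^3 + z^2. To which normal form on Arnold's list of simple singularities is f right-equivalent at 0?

E_7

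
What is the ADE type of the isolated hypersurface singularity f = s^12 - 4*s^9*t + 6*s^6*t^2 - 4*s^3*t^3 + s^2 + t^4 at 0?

A3

The Hessian of f at 0 is [[2, 0], [0, 0]] with rank 1, so corank 1. A Groebner basis of the Jacobian ideal J(f) in C{s,t} is {t^3, s}; counting standard monomials gives mu = 3. Corank 1: A-series; mu = 3 gives A_3.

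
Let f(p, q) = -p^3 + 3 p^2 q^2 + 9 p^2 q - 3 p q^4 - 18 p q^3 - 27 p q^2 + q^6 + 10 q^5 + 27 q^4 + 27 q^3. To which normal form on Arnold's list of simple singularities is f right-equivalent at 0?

The Hessian of f at 0 is [[0, 0], [0, 0]] with rank 0, so corank 2. A Groebner basis of the Jacobian ideal J(f) in C{p,q} is {q^4, p^3 - 9*p^2*q + 27*p^2/2 - 81*p*q + 54*q^3 + 243*q^2/2, -p^2/2 + p*q^2 + 3*p*q - 3*q^3 - 9*q^2/2}; counting standard monomials gives mu = 8. Corank 2; j^3 = -(p - 3*q)^3 is a perfect cube, so E-series; the 5-jet and mu = 8 give E_8.

E_8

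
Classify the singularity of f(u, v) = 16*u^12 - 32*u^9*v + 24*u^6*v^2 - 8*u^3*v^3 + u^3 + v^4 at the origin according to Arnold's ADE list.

E6

The Hessian of f at 0 has rank 0. Corank 2; j^3 = u^3 is a perfect cube, so E-series; the 4-jet and mu = 6 give E_6.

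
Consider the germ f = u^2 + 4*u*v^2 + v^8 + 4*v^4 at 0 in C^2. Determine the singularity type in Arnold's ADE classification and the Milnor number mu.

The Hessian of f at 0 is [[2, 0], [0, 0]] with rank 1, so corank 1. A Groebner basis of the Jacobian ideal J(f) in C{u,v} is {u^4, u^3*v, u/2 + v^2}; counting standard monomials gives mu = 7. Corank 1: A-series; mu = 7 gives A_7.

Type A7, Milnor number mu = 7.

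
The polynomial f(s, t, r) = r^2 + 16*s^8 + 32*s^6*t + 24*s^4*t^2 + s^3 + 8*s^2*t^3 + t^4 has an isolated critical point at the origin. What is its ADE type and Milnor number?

Type E_{6}, Milnor number mu = 6.

The Hessian of f at 0 is [[0, 0, 0], [0, 0, 0], [0, 0, 2]] with rank 1, so corank 2. A Groebner basis of the Jacobian ideal J(f) in C{s,t,r} is {t^3, s^2, r}; counting standard monomials gives mu = 6. Corank 2; j^3 = s^3 is a perfect cube, so E-series; the 4-jet and mu = 6 give E_6.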